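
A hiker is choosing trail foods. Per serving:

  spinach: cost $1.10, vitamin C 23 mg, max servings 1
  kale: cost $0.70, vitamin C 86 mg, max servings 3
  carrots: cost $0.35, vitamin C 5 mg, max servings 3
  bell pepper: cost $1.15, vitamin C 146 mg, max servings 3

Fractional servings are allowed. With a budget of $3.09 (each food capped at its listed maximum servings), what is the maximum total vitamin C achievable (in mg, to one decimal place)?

392.3 mg

Vitamin C per dollar: bell pepper 127, kale 122.9, spinach 20.91, carrots 14.29.
Take 2.687 servings of bell pepper: spends $3.09, +392.3 mg vitamin C (running total 392.3 mg).
Greedy by best ratio exhausts the cost allowance optimally: 392.3 mg.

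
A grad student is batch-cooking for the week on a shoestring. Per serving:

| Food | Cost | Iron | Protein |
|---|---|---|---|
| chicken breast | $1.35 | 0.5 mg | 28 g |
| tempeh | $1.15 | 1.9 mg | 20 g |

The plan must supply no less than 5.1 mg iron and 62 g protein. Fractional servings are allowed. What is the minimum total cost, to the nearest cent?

$3.47

With two linear requirements the optimum uses one or two foods; enumerate the corners.
chicken breast only: max(5.1/0.5, 62/28) = 10.2 servings → $13.77.
tempeh only: max(5.1/1.9, 62/20) = 3.1 servings → $3.56.
chicken breast + tempeh with both tight: 0.3657 servings and 2.588 servings → $3.47.
So the least-cost plan costs $3.47.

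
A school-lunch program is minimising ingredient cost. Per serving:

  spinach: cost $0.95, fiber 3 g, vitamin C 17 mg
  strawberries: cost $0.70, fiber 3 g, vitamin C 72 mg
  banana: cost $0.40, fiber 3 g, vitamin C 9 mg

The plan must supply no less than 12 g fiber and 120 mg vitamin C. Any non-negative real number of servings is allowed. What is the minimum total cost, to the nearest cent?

An LP optimum is at a vertex; with two nutrient constraints at most two foods are used. Check each candidate.
spinach only: max(12/3, 120/17) = 7.059 servings → $6.71.
strawberries only: max(12/3, 120/72) = 4 servings → $2.80.
banana only: max(12/3, 120/9) = 13.33 servings → $5.33.
spinach + strawberries with both tight: 3.055 servings and 0.9455 servings → $3.56.
spinach + banana: intersection lies outside the first quadrant.
strawberries + banana with both tight: 1.333 servings and 2.667 servings → $2.00.
So the least-cost plan costs $2.00.

$2.00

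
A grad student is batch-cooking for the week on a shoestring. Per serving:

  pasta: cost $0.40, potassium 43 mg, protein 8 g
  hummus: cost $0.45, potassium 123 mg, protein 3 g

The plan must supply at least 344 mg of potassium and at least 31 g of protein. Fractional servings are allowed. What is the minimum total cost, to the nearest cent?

$2.05

For a min-cost LP with two ≥-constraints, a basic feasible solution has at most two positive variables.
pasta only: max(344/43, 31/8) = 8 servings → $3.20.
hummus only: max(344/123, 31/3) = 10.33 servings → $4.65.
pasta + hummus with both tight: 3.253 servings and 1.66 servings → $2.05.
The minimum over all feasible corners is $2.05.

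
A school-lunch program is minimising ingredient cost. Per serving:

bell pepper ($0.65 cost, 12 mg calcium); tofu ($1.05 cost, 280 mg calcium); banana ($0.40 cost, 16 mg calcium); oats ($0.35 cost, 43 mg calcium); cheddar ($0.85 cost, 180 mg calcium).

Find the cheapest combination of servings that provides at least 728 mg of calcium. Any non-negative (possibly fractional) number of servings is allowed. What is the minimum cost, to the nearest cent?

Cost per mg of calcium: tofu $0.0037, cheddar $0.0047, oats $0.0081, banana $0.0250, bell pepper $0.0542.
With no serving limits, use only tofu: 728 mg / 280 mg = 2.6 servings × $1.05 = $2.73.

$2.73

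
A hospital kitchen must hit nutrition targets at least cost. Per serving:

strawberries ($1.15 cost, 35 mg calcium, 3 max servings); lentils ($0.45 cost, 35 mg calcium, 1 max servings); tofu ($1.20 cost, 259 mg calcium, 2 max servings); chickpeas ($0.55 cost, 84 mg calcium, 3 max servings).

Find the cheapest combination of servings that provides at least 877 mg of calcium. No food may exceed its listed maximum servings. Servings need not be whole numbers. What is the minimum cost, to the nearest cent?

Cost per mg of calcium: tofu $0.0046, chickpeas $0.0065, lentils $0.0129, strawberries $0.0329.
Take 2 servings of tofu: +518.0 mg calcium for $2.40 (total $2.40, still need 359.0 mg).
Take 3 servings of chickpeas: +252.0 mg calcium for $1.65 (total $4.05, still need 107.0 mg).
Take 1 serving of lentils: +35.0 mg calcium for $0.45 (total $4.50, still need 72.0 mg).
Take 2.057 servings of strawberries: +72.0 mg calcium for $2.37 (total $6.87, still need 0.0 mg).
Filling from the cheapest source first is optimal under one linear minimum: $6.87.

$6.87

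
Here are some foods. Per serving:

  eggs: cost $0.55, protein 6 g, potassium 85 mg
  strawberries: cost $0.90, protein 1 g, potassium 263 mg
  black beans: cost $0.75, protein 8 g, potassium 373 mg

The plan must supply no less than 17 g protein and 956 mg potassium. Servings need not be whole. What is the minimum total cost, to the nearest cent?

Check every corner: each single food scaled to meet both minima, and each pair solved so both constraints bind.
eggs only: max(17/6, 956/85) = 11.25 servings → $6.19.
strawberries only: max(17/1, 956/263) = 17 servings → $15.30.
black beans only: max(17/8, 956/373) = 2.563 servings → $1.92.
eggs + strawberries with both tight: 2.354 servings and 2.874 servings → $3.88.
eggs + black beans: intersection lies outside the first quadrant.
strawberries + black beans with both tight: 0.7551 servings and 2.031 servings → $2.20.
So the least-cost plan costs $1.92.

$1.92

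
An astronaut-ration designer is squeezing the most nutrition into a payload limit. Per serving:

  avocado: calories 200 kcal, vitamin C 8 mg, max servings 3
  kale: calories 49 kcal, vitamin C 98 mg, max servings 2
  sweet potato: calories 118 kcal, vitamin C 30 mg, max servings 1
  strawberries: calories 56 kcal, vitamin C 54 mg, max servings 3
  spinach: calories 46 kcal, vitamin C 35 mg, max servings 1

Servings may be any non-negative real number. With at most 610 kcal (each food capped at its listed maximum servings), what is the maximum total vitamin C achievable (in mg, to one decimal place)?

430.2 mg

Vitamin C per kcal: kale 2, strawberries 0.9643, spinach 0.7609, sweet potato 0.2542, avocado 0.04.
Take 2 servings of kale: uses 98 kcal, +196.0 mg vitamin C (running total 196.0 mg).
Take 3 servings of strawberries: uses 168 kcal, +162.0 mg vitamin C (running total 358.0 mg).
Take 1 serving of spinach: uses 46 kcal, +35.0 mg vitamin C (running total 393.0 mg).
Take 1 serving of sweet potato: uses 118 kcal, +30.0 mg vitamin C (running total 423.0 mg).
Take 0.9 servings of avocado: uses 180 kcal, +7.2 mg vitamin C (running total 430.2 mg).
Greedy by best ratio exhausts the calories allowance optimally: 430.2 mg.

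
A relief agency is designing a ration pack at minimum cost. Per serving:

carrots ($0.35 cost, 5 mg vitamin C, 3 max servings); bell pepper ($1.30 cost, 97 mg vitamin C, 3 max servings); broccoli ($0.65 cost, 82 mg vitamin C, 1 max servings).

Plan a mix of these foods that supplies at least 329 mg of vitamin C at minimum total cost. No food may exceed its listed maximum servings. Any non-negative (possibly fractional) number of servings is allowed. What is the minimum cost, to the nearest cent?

Cost per mg of vitamin C: broccoli $0.0079, bell pepper $0.0134, carrots $0.0700.
Take 1 serving of broccoli: +82.0 mg vitamin C for $0.65 (total $0.65, still need 247.0 mg).
Take 2.546 servings of bell pepper: +247.0 mg vitamin C for $3.31 (total $3.96, still need 0.0 mg).
Greedy by cheapest-per-mg is optimal for a single linear constraint, so the minimum cost is $3.96.

$3.96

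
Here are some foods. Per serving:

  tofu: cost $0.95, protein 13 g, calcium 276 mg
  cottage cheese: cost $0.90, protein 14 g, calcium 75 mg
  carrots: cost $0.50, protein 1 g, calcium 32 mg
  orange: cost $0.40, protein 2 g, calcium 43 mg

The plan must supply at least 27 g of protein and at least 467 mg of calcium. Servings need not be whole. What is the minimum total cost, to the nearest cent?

$1.91

This is a tiny linear program; its minimum lies at a vertex of the feasible set. List the vertices and price them.
tofu only: max(27/13, 467/276) = 2.077 servings → $1.97.
cottage cheese only: max(27/14, 467/75) = 6.227 servings → $5.60.
carrots only: max(27/1, 467/32) = 27 servings → $13.50.
orange only: max(27/2, 467/43) = 13.5 servings → $5.40.
tofu + cottage cheese with both tight: 1.562 servings and 0.478 servings → $1.91.
tofu + carrots: the both-tight solution has a negative serving — not a feasible corner.
tofu + orange with both targets exact would need a negative amount; discard.
cottage cheese + carrots with both tight: 1.064 servings and 12.1 servings → $7.01.
cottage cheese + orange with both tight: 0.5022 servings and 9.985 servings → $4.45.
carrots + orange with both targets exact would need a negative amount; discard.
The minimum over all feasible corners is $1.91.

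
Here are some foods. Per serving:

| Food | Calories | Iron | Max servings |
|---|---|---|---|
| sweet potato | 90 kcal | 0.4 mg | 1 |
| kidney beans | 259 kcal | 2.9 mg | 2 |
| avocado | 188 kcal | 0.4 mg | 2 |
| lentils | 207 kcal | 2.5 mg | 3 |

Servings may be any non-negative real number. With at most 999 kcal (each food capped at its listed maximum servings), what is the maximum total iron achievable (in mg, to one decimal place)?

11.7 mg

Iron per kcal: lentils 0.01208, kidney beans 0.0112, sweet potato 0.004444, avocado 0.002128.
Take 3 servings of lentils: uses 621 kcal, +7.5 mg iron (running total 7.5 mg).
Take 1.459 servings of kidney beans: uses 378 kcal, +4.2 mg iron (running total 11.7 mg).
Greedy by best ratio exhausts the calories allowance optimally: 11.7 mg.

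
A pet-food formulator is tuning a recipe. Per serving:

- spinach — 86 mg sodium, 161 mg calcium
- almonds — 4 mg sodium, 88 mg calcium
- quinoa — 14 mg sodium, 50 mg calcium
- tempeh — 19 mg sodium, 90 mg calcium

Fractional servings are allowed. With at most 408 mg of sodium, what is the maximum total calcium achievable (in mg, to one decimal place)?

Calcium per mg sodium: almonds 22, tempeh 4.737, quinoa 3.571, spinach 1.872.
With no serving limits, spend the whole sodium allowance on almonds: 408 mg / 4 mg × 88 mg = 8976.0 mg.

8976.0 mg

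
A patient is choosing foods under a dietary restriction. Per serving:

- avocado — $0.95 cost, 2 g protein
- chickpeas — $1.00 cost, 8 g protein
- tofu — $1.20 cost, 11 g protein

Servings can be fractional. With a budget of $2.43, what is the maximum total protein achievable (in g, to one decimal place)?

22.3 g

Protein per dollar: tofu 9.167, chickpeas 8, avocado 2.105.
With no serving limits, spend the whole cost allowance on tofu: $2.43 / $1.20 × 11 g = 22.3 g.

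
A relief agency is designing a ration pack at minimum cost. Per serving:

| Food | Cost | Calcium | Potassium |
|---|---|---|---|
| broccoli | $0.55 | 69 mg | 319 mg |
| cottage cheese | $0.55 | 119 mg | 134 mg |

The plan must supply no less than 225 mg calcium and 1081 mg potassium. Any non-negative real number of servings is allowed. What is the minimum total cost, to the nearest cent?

This is a tiny linear program; its minimum lies at a vertex of the feasible set. List the vertices and price them.
broccoli only: max(225/69, 1081/319) = 3.389 servings → $1.86.
cottage cheese only: max(225/119, 1081/134) = 8.067 servings → $4.44.
broccoli + cottage cheese with both targets exact would need a negative amount; discard.
Cheapest feasible corner: $1.86.

$1.86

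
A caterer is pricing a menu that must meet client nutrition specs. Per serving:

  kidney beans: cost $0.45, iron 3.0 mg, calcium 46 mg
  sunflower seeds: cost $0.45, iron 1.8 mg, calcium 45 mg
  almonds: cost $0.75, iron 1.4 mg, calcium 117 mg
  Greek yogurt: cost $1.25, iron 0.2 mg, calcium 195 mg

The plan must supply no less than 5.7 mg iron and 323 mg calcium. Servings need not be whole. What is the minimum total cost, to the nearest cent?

$2.19

kidney beans only: max(5.7/3.0, 323/46) = 7.022 servings → $3.16.
sunflower seeds only: max(5.7/1.8, 323/45) = 7.178 servings → $3.23.
almonds only: max(5.7/1.4, 323/117) = 4.071 servings → $3.05.
Greek yogurt only: max(5.7/0.2, 323/195) = 28.5 servings → $35.62.
kidney beans + sunflower seeds: the both-tight solution has a negative serving — not a feasible corner.
kidney beans + almonds with both tight: 0.7491 servings and 2.466 servings → $2.19.
kidney beans + Greek yogurt with both tight: 1.818 servings and 1.228 servings → $2.35.
sunflower seeds + almonds with both tight: 1.455 servings and 2.201 servings → $2.31.
sunflower seeds + Greek yogurt with both tight: 3.061 servings and 0.95 servings → $2.56.
almonds + Greek yogurt: the both-tight solution has a negative serving — not a feasible corner.
So the least-cost plan costs $2.19.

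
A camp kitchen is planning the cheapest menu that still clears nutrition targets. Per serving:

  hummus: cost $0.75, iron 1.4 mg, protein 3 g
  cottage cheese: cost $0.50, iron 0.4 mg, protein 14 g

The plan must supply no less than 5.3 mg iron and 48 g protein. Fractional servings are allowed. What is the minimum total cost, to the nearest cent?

$3.64

Check every corner: each single food scaled to meet both minima, and each pair solved so both constraints bind.
hummus only: max(5.3/1.4, 48/3) = 16 servings → $12.00.
cottage cheese only: max(5.3/0.4, 48/14) = 13.25 servings → $6.62.
hummus + cottage cheese with both tight: 2.989 servings and 2.788 servings → $3.64.
The minimum over all feasible corners is $3.64.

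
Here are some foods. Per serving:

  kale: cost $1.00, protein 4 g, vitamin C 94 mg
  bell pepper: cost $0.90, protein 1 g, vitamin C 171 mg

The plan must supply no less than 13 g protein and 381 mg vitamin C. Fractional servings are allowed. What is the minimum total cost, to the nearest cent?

$3.58

With two linear requirements the optimum uses one or two foods; enumerate the corners.
kale only: max(13/4, 381/94) = 4.053 servings → $4.05.
bell pepper only: max(13/1, 381/171) = 13 servings → $11.70.
kale + bell pepper with both tight: 3.122 servings and 0.5119 servings → $3.58.
Cheapest feasible corner: $3.58.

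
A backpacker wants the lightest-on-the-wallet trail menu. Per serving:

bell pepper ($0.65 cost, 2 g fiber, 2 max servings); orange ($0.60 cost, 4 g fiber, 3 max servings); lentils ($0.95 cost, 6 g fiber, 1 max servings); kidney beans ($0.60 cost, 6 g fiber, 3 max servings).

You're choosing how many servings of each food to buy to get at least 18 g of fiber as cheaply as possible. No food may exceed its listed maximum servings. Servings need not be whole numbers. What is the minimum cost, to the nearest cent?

$1.80

Cost per g of fiber: kidney beans $0.1000, orange $0.1500, lentils $0.1583, bell pepper $0.3250.
Take 3 servings of kidney beans: +18.0 g fiber for $1.80 (total $1.80, still need 0.0 g).
Greedy by cheapest-per-g is optimal for a single linear constraint, so the minimum cost is $1.80.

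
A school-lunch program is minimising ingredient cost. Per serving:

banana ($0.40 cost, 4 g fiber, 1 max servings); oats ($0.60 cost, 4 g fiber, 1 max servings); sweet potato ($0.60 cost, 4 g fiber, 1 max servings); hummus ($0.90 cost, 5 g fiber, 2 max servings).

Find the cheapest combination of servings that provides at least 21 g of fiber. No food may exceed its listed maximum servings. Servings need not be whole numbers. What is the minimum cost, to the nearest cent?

Cost per g of fiber: banana $0.1000, oats $0.1500, sweet potato $0.1500, hummus $0.1800.
Take 1 serving of banana: +4.0 g fiber for $0.40 (total $0.40, still need 17.0 g).
Take 1 serving of oats: +4.0 g fiber for $0.60 (total $1.00, still need 13.0 g).
Take 1 serving of sweet potato: +4.0 g fiber for $0.60 (total $1.60, still need 9.0 g).
Take 1.8 servings of hummus: +9.0 g fiber for $1.62 (total $3.22, still need 0.0 g).
Filling from the cheapest source first is optimal under one linear minimum: $3.22.

$3.22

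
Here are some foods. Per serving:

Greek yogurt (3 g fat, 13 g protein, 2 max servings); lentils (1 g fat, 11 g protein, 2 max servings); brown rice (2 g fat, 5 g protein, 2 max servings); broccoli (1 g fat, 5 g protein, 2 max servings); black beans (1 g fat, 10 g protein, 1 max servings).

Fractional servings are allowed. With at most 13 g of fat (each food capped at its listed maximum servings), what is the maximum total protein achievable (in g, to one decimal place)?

73.0 g

Protein per g fat: lentils 11, black beans 10, broccoli 5, Greek yogurt 4.333, brown rice 2.5.
Take 2 servings of lentils: uses 2 g fat, +22.0 g protein (running total 22.0 g).
Take 1 serving of black beans: uses 1 g fat, +10.0 g protein (running total 32.0 g).
Take 2 servings of broccoli: uses 2 g fat, +10.0 g protein (running total 42.0 g).
Take 2 servings of Greek yogurt: uses 6 g fat, +26.0 g protein (running total 68.0 g).
Take 1 serving of brown rice: uses 2 g fat, +5.0 g protein (running total 73.0 g).
Greedy by best ratio exhausts the fat allowance optimally: 73.0 g.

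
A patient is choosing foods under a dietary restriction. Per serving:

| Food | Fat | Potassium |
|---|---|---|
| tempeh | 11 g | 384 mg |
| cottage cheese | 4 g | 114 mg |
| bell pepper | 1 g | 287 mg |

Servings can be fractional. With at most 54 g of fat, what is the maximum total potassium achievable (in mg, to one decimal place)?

Potassium per g fat: bell pepper 287, tempeh 34.91, cottage cheese 28.5.
With no serving limits, spend the whole fat allowance on bell pepper: 54 g / 1 g × 287 mg = 15498.0 mg.

15498.0 mg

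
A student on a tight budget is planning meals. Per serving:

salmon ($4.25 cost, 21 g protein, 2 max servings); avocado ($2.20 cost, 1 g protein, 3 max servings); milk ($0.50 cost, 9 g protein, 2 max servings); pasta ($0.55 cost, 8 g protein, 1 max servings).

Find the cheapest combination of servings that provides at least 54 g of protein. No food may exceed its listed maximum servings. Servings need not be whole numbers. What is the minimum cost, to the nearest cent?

$7.22

Cost per g of protein: milk $0.0556, pasta $0.0688, salmon $0.2024, avocado $2.2000.
Take 2 servings of milk: +18.0 g protein for $1.00 (total $1.00, still need 36.0 g).
Take 1 serving of pasta: +8.0 g protein for $0.55 (total $1.55, still need 28.0 g).
Take 1.333 servings of salmon: +28.0 g protein for $5.67 (total $7.22, still need 0.0 g).
Filling from the cheapest source first is optimal under one linear minimum: $7.22.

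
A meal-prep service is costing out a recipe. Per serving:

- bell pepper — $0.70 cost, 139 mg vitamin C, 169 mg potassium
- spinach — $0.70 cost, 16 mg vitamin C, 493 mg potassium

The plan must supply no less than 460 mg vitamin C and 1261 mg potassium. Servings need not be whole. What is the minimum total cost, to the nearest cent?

$3.23

A basic optimal solution has at most two foods positive. Try each food alone and each pair with both targets met exactly.
bell pepper only: max(460/139, 1261/169) = 7.462 servings → $5.22.
spinach only: max(460/16, 1261/493) = 28.75 servings → $20.12.
bell pepper + spinach with both tight: 3.139 servings and 1.482 servings → $3.23.
The minimum over all feasible corners is $3.23.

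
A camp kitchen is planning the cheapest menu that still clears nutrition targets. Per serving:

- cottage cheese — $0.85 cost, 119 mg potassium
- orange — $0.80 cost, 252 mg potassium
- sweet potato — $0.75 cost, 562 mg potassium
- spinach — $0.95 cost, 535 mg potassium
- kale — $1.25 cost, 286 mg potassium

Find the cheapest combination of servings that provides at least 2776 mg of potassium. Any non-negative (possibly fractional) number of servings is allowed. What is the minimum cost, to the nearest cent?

Cost per mg of potassium: sweet potato $0.0013, spinach $0.0018, orange $0.0032, kale $0.0044, cottage cheese $0.0071.
With no serving limits, use only sweet potato: 2776 mg / 562 mg = 4.94 servings × $0.75 = $3.70.

$3.70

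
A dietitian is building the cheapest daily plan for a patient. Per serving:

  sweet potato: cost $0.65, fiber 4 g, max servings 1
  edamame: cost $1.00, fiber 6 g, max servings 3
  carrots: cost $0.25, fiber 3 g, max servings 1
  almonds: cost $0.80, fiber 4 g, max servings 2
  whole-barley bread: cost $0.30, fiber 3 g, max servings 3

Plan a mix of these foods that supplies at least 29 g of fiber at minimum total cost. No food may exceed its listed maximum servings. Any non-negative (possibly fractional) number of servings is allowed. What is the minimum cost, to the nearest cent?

Cost per g of fiber: carrots $0.0833, whole-barley bread $0.1000, sweet potato $0.1625, edamame $0.1667, almonds $0.2000.
Take 1 serving of carrots: +3.0 g fiber for $0.25 (total $0.25, still need 26.0 g).
Take 3 servings of whole-barley bread: +9.0 g fiber for $0.90 (total $1.15, still need 17.0 g).
Take 1 serving of sweet potato: +4.0 g fiber for $0.65 (total $1.80, still need 13.0 g).
Take 2.167 servings of edamame: +13.0 g fiber for $2.17 (total $3.97, still need 0.0 g).
Greedy by cheapest-per-g is optimal for a single linear constraint, so the minimum cost is $3.97.

$3.97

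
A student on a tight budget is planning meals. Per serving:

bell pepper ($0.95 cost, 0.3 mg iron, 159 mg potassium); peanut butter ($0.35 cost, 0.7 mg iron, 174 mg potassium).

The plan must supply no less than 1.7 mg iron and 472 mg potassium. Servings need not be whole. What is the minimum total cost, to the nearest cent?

Minimising a linear cost over {iron ≥ 1.7, potassium ≥ 472, servings ≥ 0} — the optimum is at a vertex, using one or two foods.
bell pepper only: max(1.7/0.3, 472/159) = 5.667 servings → $5.38.
peanut butter only: max(1.7/0.7, 472/174) = 2.713 servings → $0.95.
bell pepper + peanut butter with both tight: 0.5854 servings and 2.178 servings → $1.32.
Cheapest feasible corner: $0.95.

$0.95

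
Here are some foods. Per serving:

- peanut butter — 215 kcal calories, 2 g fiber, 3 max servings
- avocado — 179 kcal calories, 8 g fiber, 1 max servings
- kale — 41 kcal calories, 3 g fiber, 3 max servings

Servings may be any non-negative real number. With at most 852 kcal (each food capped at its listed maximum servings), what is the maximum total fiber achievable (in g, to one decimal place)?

22.1 g

Fiber per kcal: kale 0.07317, avocado 0.04469, peanut butter 0.009302.
Take 3 servings of kale: uses 123 kcal, +9.0 g fiber (running total 9.0 g).
Take 1 serving of avocado: uses 179 kcal, +8.0 g fiber (running total 17.0 g).
Take 2.558 servings of peanut butter: uses 550 kcal, +5.1 g fiber (running total 22.1 g).
Filling greedily by fiber-per-kcal is optimal for one linear limit, giving 22.1 g.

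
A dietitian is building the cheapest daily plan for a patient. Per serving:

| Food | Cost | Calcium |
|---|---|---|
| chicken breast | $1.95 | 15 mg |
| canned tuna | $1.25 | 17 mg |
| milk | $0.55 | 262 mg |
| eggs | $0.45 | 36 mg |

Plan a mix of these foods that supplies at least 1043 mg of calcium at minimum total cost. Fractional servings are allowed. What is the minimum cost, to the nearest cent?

Cost per mg of calcium: milk $0.0021, eggs $0.0125, canned tuna $0.0735, chicken breast $0.1300.
With no serving limits, use only milk: 1043 mg / 262 mg = 3.981 servings × $0.55 = $2.19.

$2.19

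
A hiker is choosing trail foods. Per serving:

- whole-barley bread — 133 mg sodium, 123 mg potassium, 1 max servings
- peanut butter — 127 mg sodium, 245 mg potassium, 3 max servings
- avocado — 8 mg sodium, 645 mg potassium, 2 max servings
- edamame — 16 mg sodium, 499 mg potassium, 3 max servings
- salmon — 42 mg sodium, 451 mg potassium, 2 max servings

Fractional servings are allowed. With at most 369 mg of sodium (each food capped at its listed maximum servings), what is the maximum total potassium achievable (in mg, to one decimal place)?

Potassium per mg sodium: avocado 80.62, edamame 31.19, salmon 10.74, peanut butter 1.929, whole-barley bread 0.9248.
Take 2 servings of avocado: uses 16 mg sodium, +1290.0 mg potassium (running total 1290.0 mg).
Take 3 servings of edamame: uses 48 mg sodium, +1497.0 mg potassium (running total 2787.0 mg).
Take 2 servings of salmon: uses 84 mg sodium, +902.0 mg potassium (running total 3689.0 mg).
Take 1.74 servings of peanut butter: uses 221 mg sodium, +426.3 mg potassium (running total 4115.3 mg).
Filling greedily by potassium-per-mg sodium is optimal for one linear limit, giving 4115.3 mg.

4115.3 mg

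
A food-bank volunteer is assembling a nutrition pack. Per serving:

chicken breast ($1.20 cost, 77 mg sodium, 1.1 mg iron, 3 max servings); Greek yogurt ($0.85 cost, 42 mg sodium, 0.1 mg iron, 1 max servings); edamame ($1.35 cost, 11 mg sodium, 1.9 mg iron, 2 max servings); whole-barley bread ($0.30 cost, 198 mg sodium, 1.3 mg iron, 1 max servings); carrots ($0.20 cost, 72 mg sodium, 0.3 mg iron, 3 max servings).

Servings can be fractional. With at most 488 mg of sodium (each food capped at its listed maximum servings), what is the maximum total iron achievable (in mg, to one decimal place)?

Iron per mg sodium: edamame 0.1727, chicken breast 0.01429, whole-barley bread 0.006566, carrots 0.004167, Greek yogurt 0.002381.
Take 2 servings of edamame: uses 22 mg sodium, +3.8 mg iron (running total 3.8 mg).
Take 3 servings of chicken breast: uses 231 mg sodium, +3.3 mg iron (running total 7.1 mg).
Take 1 serving of whole-barley bread: uses 198 mg sodium, +1.3 mg iron (running total 8.4 mg).
Take 0.5139 servings of carrots: uses 37 mg sodium, +0.2 mg iron (running total 8.6 mg).
Filling greedily by iron-per-mg sodium is optimal for one linear limit, giving 8.6 mg.

8.6 mg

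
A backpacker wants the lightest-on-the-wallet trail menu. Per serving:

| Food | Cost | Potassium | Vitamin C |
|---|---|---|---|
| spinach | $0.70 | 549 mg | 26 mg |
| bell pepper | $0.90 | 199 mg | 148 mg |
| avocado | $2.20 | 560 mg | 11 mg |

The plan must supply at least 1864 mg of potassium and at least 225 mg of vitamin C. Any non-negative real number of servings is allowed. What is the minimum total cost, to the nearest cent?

$3.01

The cheapest plan sits at a corner of the feasible region — with two constraints it uses at most two foods.
spinach only: max(1864/549, 225/26) = 8.654 servings → $6.06.
bell pepper only: max(1864/199, 225/148) = 9.367 servings → $8.43.
avocado only: max(1864/560, 225/11) = 20.45 servings → $45.00.
spinach + bell pepper with both tight: 3.038 servings and 0.9866 servings → $3.01.
spinach + avocado: the both-tight solution has a negative serving — not a feasible corner.
bell pepper + avocado with both tight: 1.307 servings and 2.864 servings → $7.48.
So the least-cost plan costs $3.01.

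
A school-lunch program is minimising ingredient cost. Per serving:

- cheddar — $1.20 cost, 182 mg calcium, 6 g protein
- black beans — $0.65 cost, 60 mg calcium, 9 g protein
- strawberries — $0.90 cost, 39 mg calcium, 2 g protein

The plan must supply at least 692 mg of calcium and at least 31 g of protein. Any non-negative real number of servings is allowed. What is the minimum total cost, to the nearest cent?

cheddar only: max(692/182, 31/6) = 5.167 servings → $6.20.
black beans only: max(692/60, 31/9) = 11.53 servings → $7.50.
strawberries only: max(692/39, 31/2) = 17.74 servings → $15.97.
cheddar + black beans with both tight: 3.418 servings and 1.166 servings → $4.86.
cheddar + strawberries with both tight: 1.346 servings and 11.46 servings → $11.93.
black beans + strawberries: the both-tight solution has a negative serving — not a feasible corner.
The minimum over all feasible corners is $4.86.

$4.86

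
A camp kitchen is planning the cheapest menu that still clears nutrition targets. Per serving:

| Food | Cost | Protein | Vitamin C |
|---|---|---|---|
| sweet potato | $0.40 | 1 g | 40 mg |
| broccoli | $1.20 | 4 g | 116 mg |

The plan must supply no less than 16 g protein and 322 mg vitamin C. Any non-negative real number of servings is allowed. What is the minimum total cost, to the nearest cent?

$4.80

This is a tiny linear program; its minimum lies at a vertex of the feasible set. List the vertices and price them.
sweet potato only: max(16/1, 322/40) = 16 servings → $6.40.
broccoli only: max(16/4, 322/116) = 4 servings → $4.80.
sweet potato + broccoli: the both-tight solution has a negative serving — not a feasible corner.
The minimum over all feasible corners is $4.80.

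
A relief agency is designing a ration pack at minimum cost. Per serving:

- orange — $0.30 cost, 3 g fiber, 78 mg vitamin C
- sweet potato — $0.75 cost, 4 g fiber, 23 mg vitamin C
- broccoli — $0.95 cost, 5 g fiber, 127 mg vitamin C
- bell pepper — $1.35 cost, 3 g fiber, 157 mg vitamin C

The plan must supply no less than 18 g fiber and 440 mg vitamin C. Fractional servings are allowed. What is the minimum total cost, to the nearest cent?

$1.80

orange only: max(18/3, 440/78) = 6 servings → $1.80.
sweet potato only: max(18/4, 440/23) = 19.13 servings → $14.35.
broccoli only: max(18/5, 440/127) = 3.6 servings → $3.42.
bell pepper only: max(18/3, 440/157) = 6 servings → $8.10.
orange + sweet potato with both tight: 5.539 servings and 0.3457 servings → $1.92.
orange + broccoli: the both-tight solution has a negative serving — not a feasible corner.
orange + bell pepper: the both-tight solution has a negative serving — not a feasible corner.
sweet potato + broccoli with both tight: 0.2188 servings and 3.425 servings → $3.42.
sweet potato + bell pepper with both tight: 2.694 servings and 2.408 servings → $5.27.
broccoli + bell pepper: the both-tight solution has a negative serving — not a feasible corner.
The minimum over all feasible corners is $1.80.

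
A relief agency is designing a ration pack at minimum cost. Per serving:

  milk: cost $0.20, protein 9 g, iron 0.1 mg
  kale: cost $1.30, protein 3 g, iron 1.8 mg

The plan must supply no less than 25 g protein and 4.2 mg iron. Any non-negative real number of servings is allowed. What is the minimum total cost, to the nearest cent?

$3.29

An LP optimum is at a vertex; with two nutrient constraints at most two foods are used. Check each candidate.
milk only: max(25/9, 4.2/0.1) = 42 servings → $8.40.
kale only: max(25/3, 4.2/1.8) = 8.333 servings → $10.83.
milk + kale with both tight: 2.038 servings and 2.22 servings → $3.29.
Cheapest feasible corner: $3.29.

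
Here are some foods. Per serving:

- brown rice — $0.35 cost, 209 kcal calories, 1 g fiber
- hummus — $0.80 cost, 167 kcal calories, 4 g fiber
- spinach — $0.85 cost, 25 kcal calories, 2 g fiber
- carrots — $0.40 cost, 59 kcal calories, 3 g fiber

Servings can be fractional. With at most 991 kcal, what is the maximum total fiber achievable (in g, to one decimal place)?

79.3 g

Fiber per kcal: spinach 0.08, carrots 0.05085, hummus 0.02395, brown rice 0.004785.
With no serving limits, spend the whole calories allowance on spinach: 991 kcal / 25 kcal × 2 g = 79.3 g.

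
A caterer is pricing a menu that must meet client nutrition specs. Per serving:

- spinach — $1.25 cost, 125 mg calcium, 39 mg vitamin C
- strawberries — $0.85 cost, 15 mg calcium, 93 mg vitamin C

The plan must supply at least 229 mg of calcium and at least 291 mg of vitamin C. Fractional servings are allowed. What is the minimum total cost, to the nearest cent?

$4.03

The cheapest plan sits at a corner of the feasible region — with two constraints it uses at most two foods.
spinach only: max(229/125, 291/39) = 7.462 servings → $9.33.
strawberries only: max(229/15, 291/93) = 15.27 servings → $12.98.
spinach + strawberries with both tight: 1.534 servings and 2.486 servings → $4.03.
Cheapest feasible corner: $4.03.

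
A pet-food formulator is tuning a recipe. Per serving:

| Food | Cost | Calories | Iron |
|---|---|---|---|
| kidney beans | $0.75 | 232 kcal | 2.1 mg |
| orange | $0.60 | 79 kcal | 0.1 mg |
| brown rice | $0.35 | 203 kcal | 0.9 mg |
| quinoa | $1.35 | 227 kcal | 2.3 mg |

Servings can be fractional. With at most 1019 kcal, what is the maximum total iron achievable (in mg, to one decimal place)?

Iron per kcal: quinoa 0.01013, kidney beans 0.009052, brown rice 0.004433, orange 0.001266.
With no serving limits, spend the whole calories allowance on quinoa: 1019 kcal / 227 kcal × 2.3 mg = 10.3 mg.

10.3 mg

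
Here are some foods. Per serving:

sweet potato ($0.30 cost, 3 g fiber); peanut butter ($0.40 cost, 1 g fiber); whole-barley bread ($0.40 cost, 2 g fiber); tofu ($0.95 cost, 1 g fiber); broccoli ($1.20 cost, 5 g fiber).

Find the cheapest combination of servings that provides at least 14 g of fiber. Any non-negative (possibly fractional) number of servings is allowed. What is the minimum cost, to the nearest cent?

Cost per g of fiber: sweet potato $0.1000, whole-barley bread $0.2000, broccoli $0.2400, peanut butter $0.4000, tofu $0.9500.
With no serving limits, use only sweet potato: 14 g / 3 g = 4.667 servings × $0.30 = $1.40.

$1.40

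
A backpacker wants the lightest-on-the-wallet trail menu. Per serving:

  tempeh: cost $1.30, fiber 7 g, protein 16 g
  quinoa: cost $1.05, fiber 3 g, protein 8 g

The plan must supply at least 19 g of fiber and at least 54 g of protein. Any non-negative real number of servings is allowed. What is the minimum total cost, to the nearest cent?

$4.39

For a min-cost LP with two ≥-constraints, a basic feasible solution has at most two positive variables.
tempeh only: max(19/7, 54/16) = 3.375 servings → $4.39.
quinoa only: max(19/3, 54/8) = 6.75 servings → $7.09.
tempeh + quinoa with both targets exact would need a negative amount; discard.
The minimum over all feasible corners is $4.39.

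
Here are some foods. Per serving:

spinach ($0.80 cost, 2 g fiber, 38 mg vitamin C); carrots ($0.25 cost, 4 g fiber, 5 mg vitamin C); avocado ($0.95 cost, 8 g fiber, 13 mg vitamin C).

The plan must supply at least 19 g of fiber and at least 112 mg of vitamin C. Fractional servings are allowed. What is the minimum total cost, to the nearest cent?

With two linear requirements the optimum uses one or two foods; enumerate the corners.
spinach only: max(19/2, 112/38) = 9.5 servings → $7.60.
carrots only: max(19/4, 112/5) = 22.4 servings → $5.60.
avocado only: max(19/8, 112/13) = 8.615 servings → $8.18.
spinach + carrots with both tight: 2.486 servings and 3.507 servings → $2.87.
spinach + avocado with both tight: 2.335 servings and 1.791 servings → $3.57.
carrots + avocado with both targets exact would need a negative amount; discard.
The minimum over all feasible corners is $2.87.

$2.87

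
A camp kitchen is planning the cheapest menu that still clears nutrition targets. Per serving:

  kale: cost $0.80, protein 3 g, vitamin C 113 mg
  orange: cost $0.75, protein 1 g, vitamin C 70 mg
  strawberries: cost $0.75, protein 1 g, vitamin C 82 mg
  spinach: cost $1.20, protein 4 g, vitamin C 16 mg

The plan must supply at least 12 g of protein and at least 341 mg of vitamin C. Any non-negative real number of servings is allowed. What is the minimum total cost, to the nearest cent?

Minimising a linear cost over {protein ≥ 12, vitamin C ≥ 341, servings ≥ 0} — the optimum is at a vertex, using one or two foods.
kale only: max(12/3, 341/113) = 4 servings → $3.20.
orange only: max(12/1, 341/70) = 12 servings → $9.00.
strawberries only: max(12/1, 341/82) = 12 servings → $9.00.
spinach only: max(12/4, 341/16) = 21.31 servings → $25.57.
kale + orange with both targets exact would need a negative amount; discard.
kale + strawberries: the both-tight solution has a negative serving — not a feasible corner.
kale + spinach with both tight: 2.901 servings and 0.8243 servings → $3.31.
orange + strawberries: the both-tight solution has a negative serving — not a feasible corner.
orange + spinach with both tight: 4.439 servings and 1.89 servings → $5.60.
strawberries + spinach with both tight: 3.756 servings and 2.061 servings → $5.29.
So the least-cost plan costs $3.20.

$3.20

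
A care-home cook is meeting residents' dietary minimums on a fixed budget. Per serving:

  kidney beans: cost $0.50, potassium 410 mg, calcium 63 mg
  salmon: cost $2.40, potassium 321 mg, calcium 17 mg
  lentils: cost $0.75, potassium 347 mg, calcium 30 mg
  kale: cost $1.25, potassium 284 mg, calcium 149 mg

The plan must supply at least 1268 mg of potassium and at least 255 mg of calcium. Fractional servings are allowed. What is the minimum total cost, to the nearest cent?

A basic optimal solution has at most two foods positive. Try each food alone and each pair with both targets met exactly.
kidney beans only: max(1268/410, 255/63) = 4.048 servings → $2.02.
salmon only: max(1268/321, 255/17) = 15 servings → $36.00.
lentils only: max(1268/347, 255/30) = 8.5 servings → $6.38.
kale only: max(1268/284, 255/149) = 4.465 servings → $5.58.
kidney beans + salmon with both targets exact would need a negative amount; discard.
kidney beans + lentils with both targets exact would need a negative amount; discard.
kidney beans + kale with both tight: 2.697 servings and 0.571 servings → $2.06.
salmon + lentils: intersection lies outside the first quadrant.
salmon + kale with both tight: 2.71 servings and 1.402 servings → $8.26.
lentils + kale with both tight: 2.698 servings and 1.168 servings → $3.48.
So the least-cost plan costs $2.02.

$2.02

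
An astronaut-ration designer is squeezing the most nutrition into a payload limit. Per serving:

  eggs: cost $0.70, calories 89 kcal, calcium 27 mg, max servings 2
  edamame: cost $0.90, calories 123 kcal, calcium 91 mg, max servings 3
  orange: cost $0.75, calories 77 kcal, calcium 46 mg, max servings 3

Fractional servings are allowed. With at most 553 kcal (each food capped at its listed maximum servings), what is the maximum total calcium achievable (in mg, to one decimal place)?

Calcium per kcal: edamame 0.7398, orange 0.5974, eggs 0.3034.
Take 3 servings of edamame: uses 369 kcal, +273.0 mg calcium (running total 273.0 mg).
Take 2.39 servings of orange: uses 184 kcal, +109.9 mg calcium (running total 382.9 mg).
Greedy by best ratio exhausts the calories allowance optimally: 382.9 mg.

382.9 mg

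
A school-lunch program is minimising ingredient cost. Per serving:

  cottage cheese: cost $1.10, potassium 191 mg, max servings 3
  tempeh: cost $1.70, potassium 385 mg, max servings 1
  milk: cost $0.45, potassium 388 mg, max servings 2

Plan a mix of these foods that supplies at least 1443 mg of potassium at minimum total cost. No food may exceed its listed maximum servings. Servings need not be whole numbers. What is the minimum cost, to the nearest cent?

Cost per mg of potassium: milk $0.0012, tempeh $0.0044, cottage cheese $0.0058.
Take 2 servings of milk: +776.0 mg potassium for $0.90 (total $0.90, still need 667.0 mg).
Take 1 serving of tempeh: +385.0 mg potassium for $1.70 (total $2.60, still need 282.0 mg).
Take 1.476 servings of cottage cheese: +282.0 mg potassium for $1.62 (total $4.22, still need 0.0 mg).
Greedy by cheapest-per-mg is optimal for a single linear constraint, so the minimum cost is $4.22.

$4.22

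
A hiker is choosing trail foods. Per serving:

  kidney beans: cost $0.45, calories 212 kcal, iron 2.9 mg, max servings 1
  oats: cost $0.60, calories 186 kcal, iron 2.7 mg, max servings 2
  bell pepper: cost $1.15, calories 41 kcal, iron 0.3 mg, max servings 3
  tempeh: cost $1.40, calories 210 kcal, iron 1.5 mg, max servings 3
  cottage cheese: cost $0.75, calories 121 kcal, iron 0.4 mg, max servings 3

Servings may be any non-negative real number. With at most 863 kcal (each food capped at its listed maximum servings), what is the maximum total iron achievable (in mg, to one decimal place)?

10.3 mg

Iron per kcal: oats 0.01452, kidney beans 0.01368, bell pepper 0.007317, tempeh 0.007143, cottage cheese 0.003306.
Take 2 servings of oats: uses 372 kcal, +5.4 mg iron (running total 5.4 mg).
Take 1 serving of kidney beans: uses 212 kcal, +2.9 mg iron (running total 8.3 mg).
Take 3 servings of bell pepper: uses 123 kcal, +0.9 mg iron (running total 9.2 mg).
Take 0.7429 servings of tempeh: uses 156 kcal, +1.1 mg iron (running total 10.3 mg).
Greedy by best ratio exhausts the calories allowance optimally: 10.3 mg.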